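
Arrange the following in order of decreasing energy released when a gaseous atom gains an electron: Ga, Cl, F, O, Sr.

Adding an electron releases more energy for atoms nearer the top right (short of the noble gases).
Neither a single period nor a single group — weigh both effects.
Ga > Sr: relative to Sr, both the across-period and down-group shifts push Ga's electron affinity up.
O > Ga: both effects reinforce here, so O is clearly the higher of the two.
F > O: F lies to the right of O in period 2, so the across-period effect alone puts F higher.
Cl > F: this pair runs against the simple trend — see the exception note.
Note the exception: Cl has a higher electron affinity than F, contrary to the simple trend — F's small 2p subshell makes the incoming electron feel strong e⁻–e⁻ repulsion, so Cl actually releases more energy on gaining an electron.
Approximate values (kJ/mol): O 141, F 328, Cl 349, Ga 29, Sr 5.
So from highest to lowest: Cl > F > O > Ga > Sr.

Cl, F, O, Ga, Sr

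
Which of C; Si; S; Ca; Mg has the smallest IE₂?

The second ionization energy removes an electron from the +1 ion. For each element: C⁺ still has 3 valence electrons; Si⁺ still has 3 valence electrons; S⁺ still has 5 valence electrons; Ca⁺ still has 1 valence electron; Mg⁺ still has 1 valence electron.
All are still removing valence electrons, so compare the +1 ions as you would atoms: IE_2 generally rises across a period (higher Z_eff) and falls down a group (larger shell), subject to the usual subshell exceptions.
Valence configurations: C⁺ [He]2s²2p¹, Si⁺ [Ne]3s²3p¹, S⁺ [Ne]3s²3p³, Ca⁺ [Ar]4s¹, Mg⁺ [Ne]3s¹.
The numbers (kJ/mol): C 2353, Si 1577, S 2252, Ca 1145, Mg 1451.
Putting it together, IE_2: Ca < Mg < Si < S < C.

Ca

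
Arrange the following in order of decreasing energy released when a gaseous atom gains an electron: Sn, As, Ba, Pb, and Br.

Br > Sn > As > Pb > Ba

Electron affinity generally becomes more exothermic across a period toward the halogens and less exothermic down a group.
These span different periods and groups, so the two trends combine.
Pb > Ba: Pb lies to the right of Ba in period 6, so the across-period effect alone puts Pb higher.
As > Pb: relative to Pb, both the across-period and down-group shifts push As's electron affinity up.
Sn > As: this pair runs against the simple trend — see the exception note.
Br > Sn: both effects reinforce here, so Br is clearly the higher of the two.
Note the exception: Sn has a higher electron affinity than As, contrary to the simple trend — adding an electron to As's half-filled np³ subshell costs electron-pairing energy.
Tabulated electron affinity (kJ/mol): As 78, Br 325, Sn 107, Ba 14, Pb 35.
So from highest to lowest: Br > Sn > As > Pb > Ba.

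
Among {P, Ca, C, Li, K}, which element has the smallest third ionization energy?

P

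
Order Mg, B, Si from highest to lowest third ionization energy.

Mg > B > Si

IE_3 is the cost of taking one more electron from the +2 cation: Mg²⁺ is the bare [Ne] core; B²⁺ still has 1 valence electron; Si²⁺ still has 2 valence electrons.
Breaking into a closed-shell core is much more expensive than removing a leftover valence electron — Mg has the largest IE_3 here.
Valence configurations: B²⁺ [He]2s¹, Si²⁺ [Ne]3s².
The numbers (kJ/mol): Mg 7733, B 3660, Si 3232.
So the third ionization energies run Si < B < Mg.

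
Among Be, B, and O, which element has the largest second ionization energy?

Consider each +1 ion: Be⁺ still has 1 valence electron; B⁺ still has 2 valence electrons; O⁺ still has 5 valence electrons.
All are still removing valence electrons, so compare the +1 ions as you would atoms: IE_2 generally rises across a period (higher Z_eff) and falls down a group (larger shell), subject to the usual subshell exceptions.
Valence configurations: Be⁺ [He]2s¹, B⁺ [He]2s², O⁺ [He]2s²2p³.
The numbers (kJ/mol): Be 1757, B 2427, O 3388.
Putting it together, IE_2: Be < B < O.

O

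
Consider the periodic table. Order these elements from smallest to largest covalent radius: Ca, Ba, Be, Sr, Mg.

Moving right in a period, electrons are added to the same shell under a stronger nuclear pull, so atoms get smaller; moving down, a new shell is opened and atoms get larger.
All are in group 2, so atomic radius increases down the group.
So from smallest to largest: Be < Mg < Ca < Sr < Ba.

Be < Mg < Ca < Sr < Ba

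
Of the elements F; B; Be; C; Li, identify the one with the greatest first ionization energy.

F

Li is in period 2, group 1; Be is in period 2, group 2; B is in period 2, group 13; C is in period 2, group 14; F is in period 2, group 17.
Across a period the outer electron is held more tightly (higher IE₁); down a group it sits in a higher shell, more shielded, and comes off more easily.
All lie in period 2; the across-period trend (first ionization energy increases left to right) applies, with the exception below.
Note the exception: Be has a higher first ionization energy than B, contrary to the simple trend — removing B's lone 2p electron is easier than breaking Be's filled 2s².
Tabulated first ionization energy (kJ/mol): Li 520, Be 900, B 801, C 1086, F 1681.
The greatest first ionization energy among these belongs to F.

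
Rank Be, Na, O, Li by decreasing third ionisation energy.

Be > Li > Na > O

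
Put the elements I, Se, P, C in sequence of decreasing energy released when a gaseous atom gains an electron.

C is in period 2, group 14; P is in period 3, group 15; Se is in period 4, group 16; I is in period 5, group 17.
Atoms with high Z_eff and room in the valence shell (especially the halogens) have the most exothermic electron affinities.
A diagonal step moves right (one effect) and down (the opposite effect) at once.
C > P: period and group pull opposite ways; the down-group shift dominates (122 vs 72 kJ/mol).
Se > C: period and group pull opposite ways; the across-period shift dominates (195 vs 122 kJ/mol).
I > Se: period and group pull opposite ways; the across-period shift dominates (295 vs 195 kJ/mol).
For reference (kJ/mol): C 122, P 72, Se 195, I 295.
So from highest to lowest: I > Se > C > P.

I, Se, C, P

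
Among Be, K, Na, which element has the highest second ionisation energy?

Consider each +1 ion: Be⁺ still has 1 valence electron; K⁺ is the bare [Ar] core; Na⁺ is the bare [Ne] core.
Core electrons are held far more tightly than valence electrons, so K and Na top the IE_2 order.
Approximate IE_2 values (kJ/mol): Be 1757, K 3052, Na 4562.
Overall IE_2 order: Be < K < Na.

Na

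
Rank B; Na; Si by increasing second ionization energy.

After 1 electron has been removed, what remains? B⁺ still has 2 valence electrons; Na⁺ is the bare [Ne] core; Si⁺ still has 3 valence electrons.
Pulling an electron out of a noble-gas core costs far more than removing a remaining valence electron, so Na sits at the high end of IE_2.
Valence configurations: B⁺ [He]2s², Si⁺ [Ne]3s²3p¹.
Tabulated IE_2 (kJ/mol): B 2427, Na 4562, Si 1577.
Putting it together, IE_2: Si < B < Na.

Si < B < Na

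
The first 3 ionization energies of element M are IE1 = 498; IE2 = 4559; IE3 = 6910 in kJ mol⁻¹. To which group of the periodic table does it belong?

Group 1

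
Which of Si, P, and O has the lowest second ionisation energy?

Consider each +1 ion: Si⁺ still has 3 valence electrons; P⁺ still has 4 valence electrons; O⁺ still has 5 valence electrons.
All are still removing valence electrons, so compare the +1 ions as you would atoms: IE_2 generally rises across a period (higher Z_eff) and falls down a group (larger shell), subject to the usual subshell exceptions.
Valence configurations: Si⁺ [Ne]3s²3p¹, P⁺ [Ne]3s²3p², O⁺ [He]2s²2p³.
The numbers (kJ/mol): Si 1577, P 1907, O 3388.
Putting it together, IE_2: Si < P < O.

Si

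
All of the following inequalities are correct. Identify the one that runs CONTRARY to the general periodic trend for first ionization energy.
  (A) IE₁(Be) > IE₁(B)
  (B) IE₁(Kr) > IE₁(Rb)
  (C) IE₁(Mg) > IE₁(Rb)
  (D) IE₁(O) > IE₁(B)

(A)

The general trend: first ionization energy increases across a period and decreases down a group.
(A) Be (period 2, group 2) vs B (period 2, group 13): the stated order contradicts the simple trend.
(B) Kr (period 4, group 18) vs Rb (period 5, group 1): the stated order agrees with the simple trend.
(C) Mg (period 3, group 2) vs Rb (period 5, group 1): the stated order agrees with the simple trend.
(D) O (period 2, group 16) vs B (period 2, group 13): the stated order agrees with the simple trend.
The exception is (A): removing B's lone 2p electron is easier than breaking Be's filled 2s².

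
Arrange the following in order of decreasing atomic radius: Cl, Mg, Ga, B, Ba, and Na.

Ba > Na > Mg > Ga > Cl > B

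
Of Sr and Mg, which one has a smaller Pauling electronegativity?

Sr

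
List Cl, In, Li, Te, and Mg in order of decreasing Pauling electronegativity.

Cl > Te > In > Mg > Li

Li is in period 2, group 1; Mg is in period 3, group 2; Cl is in period 3, group 17; In is in period 5, group 13; Te is in period 5, group 16.
Smaller atoms with higher effective nuclear charge are more electronegative.
These span different periods and groups, so the two trends combine.
Mg > Li: the two effects oppose for this pair; the across-period effect wins (1.31 vs 0.98).
In > Mg: period and group pull opposite ways; the across-period shift dominates (1.78 vs 1.31).
Te > In: Te lies to the right of In in period 5, so the across-period effect alone puts Te higher.
Cl > Te: relative to Te, both the across-period and down-group shifts push Cl's electronegativity up.
Tabulated electronegativity (Pauling): Li 0.98, Mg 1.31, Cl 3.16, In 1.78, Te 2.10.
So from highest to lowest: Cl > Te > In > Mg > Li.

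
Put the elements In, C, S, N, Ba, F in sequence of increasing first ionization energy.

Across a period the outer electron is held more tightly (higher IE₁); down a group it sits in a higher shell, more shielded, and comes off more easily.
Neither a single period nor a single group — weigh both effects.
In > Ba: both effects reinforce here, so In is clearly the higher of the two.
S > In: relative to In, both the across-period and down-group shifts push S's first ionization energy up.
C > S: the two effects oppose for this pair; the down-group effect wins (1086 vs 1000 kJ/mol).
N > C: N lies to the right of C in period 2, so the across-period effect alone puts N higher.
F > N: both are in period 2; the period trend gives F the larger value.
Tabulated first ionization energy (kJ/mol): C 1086, N 1402, F 1681, S 1000, In 558, Ba 503.
So from lowest to highest: Ba < In < S < C < N < F.

Ba < In < S < C < N < F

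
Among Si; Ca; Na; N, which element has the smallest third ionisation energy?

Si

After 2 electrons have been removed, what remains? Si²⁺ still has 2 valence electrons; Ca²⁺ is the bare [Ar] core; Na²⁺ is already 1 electron into the core; N²⁺ still has 3 valence electrons.
Core electrons are held far more tightly than valence electrons, so Ca and Na top the IE_3 order.
Valence configurations: Si²⁺ [Ne]3s², N²⁺ [He]2s²2p¹.
Approximate IE_3 values (kJ/mol): Si 3232, Ca 4912, Na 6910, N 4578.
So the third ionization energies run Si < N < Ca < Na.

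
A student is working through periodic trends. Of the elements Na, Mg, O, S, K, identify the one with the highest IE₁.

O

O is in period 2, group 16; Na is in period 3, group 1; Mg is in period 3, group 2; S is in period 3, group 16; K is in period 4, group 1.
First ionization energy rises across a period (greater Z_eff holds electrons more tightly) and falls down a group (valence electrons are farther from the nucleus).
These span different periods and groups, so the two trends combine.
Na > K: Na sits above K in group 1, so the down-group effect alone puts Na higher.
Mg > Na: both are in period 3; the period trend gives Mg the larger value.
S > Mg: both are in period 3; the period trend gives S the larger value.
O > S: they share group 16; the group trend gives O the larger value.
For reference (kJ/mol): O 1314, Na 496, Mg 738, S 1000, K 419.
The highest IE₁ among these belongs to O.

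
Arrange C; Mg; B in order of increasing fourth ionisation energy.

Consider each +3 ion: C³⁺ still has 1 valence electron; Mg³⁺ is already 1 electron into the core; B³⁺ is the bare [He] core.
Core electrons are held far more tightly than valence electrons, so Mg and B top the IE_4 order.
The numbers (kJ/mol): C 6223, Mg 10543, B 25026.
Overall IE_4 order: C < Mg < B.

C, Mg, B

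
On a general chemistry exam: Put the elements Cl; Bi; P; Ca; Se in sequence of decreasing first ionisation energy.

Cl > P > Se > Bi > Ca

Removing the outermost electron gets harder across a period and easier down a group.
These span different periods and groups, so the two trends combine.
Bi > Ca: period and group pull opposite ways; the across-period shift dominates (703 vs 590 kJ/mol).
Se > Bi: both effects reinforce here, so Se is clearly the higher of the two.
P > Se: period and group pull opposite ways; the down-group shift dominates (1012 vs 941 kJ/mol).
Cl > P: Cl lies to the right of P in period 3, so the across-period effect alone puts Cl higher.
For reference (kJ/mol): P 1012, Cl 1251, Ca 590, Se 941, Bi 703.
So from highest to lowest: Cl > P > Se > Bi > Ca.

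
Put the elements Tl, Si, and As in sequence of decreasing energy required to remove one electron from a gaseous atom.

As > Si > Tl

Si is in period 3, group 14; As is in period 4, group 15; Tl is in period 6, group 13.
Removing the outermost electron gets harder across a period and easier down a group.
Here both period and group differ, so the two effects have to be weighed against each other.
Si > Tl: both effects reinforce here, so Si is clearly the higher of the two.
As > Si: period and group pull opposite ways; the across-period shift dominates (947 vs 786 kJ/mol).
For reference (kJ/mol): Si 786, As 947, Tl 589.
So from highest to lowest: As > Si > Tl.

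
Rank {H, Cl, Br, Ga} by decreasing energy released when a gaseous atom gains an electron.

Cl > Br > H > Ga

H is in period 1, group 1; Cl is in period 3, group 17; Ga is in period 4, group 13; Br is in period 4, group 17.
EA tends to increase across a period and decrease down a group, though the pattern is less regular than for IE or radius.
Here both period and group differ, so the two effects have to be weighed against each other.
H > Ga: period and group pull opposite ways; the down-group shift dominates (73 vs 29 kJ/mol).
Br > H: period and group pull opposite ways; the across-period shift dominates (325 vs 73 kJ/mol).
Cl > Br: Cl sits above Br in group 17, so the down-group effect alone puts Cl higher.
Approximate values (kJ/mol): H 73, Cl 349, Ga 29, Br 325.
So from highest to lowest: Cl > Br > H > Ga.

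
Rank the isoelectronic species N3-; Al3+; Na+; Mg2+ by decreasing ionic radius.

All of these have 10 electrons, so size is governed by nuclear charge alone: the more protons, the stronger the pull on the same electron cloud, and the smaller the ion.
Nuclear charges: Al3+ (Z=13), Mg2+ (Z=12), Na+ (Z=11), N3- (Z=7).
Largest to smallest: N3- > Na+ > Mg2+ > Al3+.

N3- > Na+ > Mg2+ > Al3+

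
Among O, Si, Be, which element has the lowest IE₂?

Si

The second ionization energy removes an electron from the +1 ion. For each element: O⁺ still has 5 valence electrons; Si⁺ still has 3 valence electrons; Be⁺ still has 1 valence electron.
All are still removing valence electrons, so compare the +1 ions as you would atoms: IE_2 generally rises across a period (higher Z_eff) and falls down a group (larger shell), subject to the usual subshell exceptions.
Valence configurations: O⁺ [He]2s²2p³, Si⁺ [Ne]3s²3p¹, Be⁺ [He]2s¹.
Approximate IE_2 values (kJ/mol): O 3388, Si 1577, Be 1757.
So the second ionization energies run Si < Be < O.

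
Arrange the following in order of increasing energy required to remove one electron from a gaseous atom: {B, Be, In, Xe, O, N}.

In < B < Be < Xe < O < N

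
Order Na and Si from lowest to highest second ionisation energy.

IE_2 is the cost of taking one more electron from the +1 cation: Na⁺ is the bare [Ne] core; Si⁺ still has 3 valence electrons.
Breaking into a closed-shell core is much more expensive than removing a leftover valence electron — Na has the largest IE_2 here.
Tabulated IE_2 (kJ/mol): Na 4562, Si 1577.
Overall IE_2 order: Si < Na.

Si < Na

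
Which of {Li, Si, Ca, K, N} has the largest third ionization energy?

IE_3 is the cost of taking one more electron from the +2 cation: Li²⁺ is already 1 electron into the core; Si²⁺ still has 2 valence electrons; Ca²⁺ is the bare [Ar] core; K²⁺ is already 1 electron into the core; N²⁺ still has 3 valence electrons.
Usually core removal costs more than valence removal, but here the competition is close: a tightly held n=2 valence electron can cost more to remove than an n=3 core electron, so the actual values have to decide it.
Valence configurations: Si²⁺ [Ne]3s², N²⁺ [He]2s²2p¹.
Approximate IE_3 values (kJ/mol): Li 11815, Si 3232, Ca 4912, K 4420, N 4578.
Hence IE_3: Si < K < N < Ca < Li.

Li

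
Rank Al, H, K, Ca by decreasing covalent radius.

H is in period 1, group 1; Al is in period 3, group 13; K is in period 4, group 1; Ca is in period 4, group 2.
Atomic radius shrinks across a period as nuclear charge pulls the same shell inward, and grows down a group as new shells are added.
Neither a single period nor a single group — weigh both effects.
Al > H: period and group pull opposite ways; the down-group shift dominates (126 vs 32 pm).
Ca > Al: both effects reinforce here, so Ca is clearly the larger of the two.
K > Ca: both are in period 4; the period trend gives K the larger value.
Approximate values (pm): H 32, Al 126, K 196, Ca 171.
So from largest to smallest: K > Ca > Al > H.

K > Ca > Al > H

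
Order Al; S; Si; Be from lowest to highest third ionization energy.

Al < Si < S < Be

Consider each +2 ion: Al²⁺ still has 1 valence electron; S²⁺ still has 4 valence electrons; Si²⁺ still has 2 valence electrons; Be²⁺ is the bare [He] core.
Core electrons are held far more tightly than valence electrons, so Be tops the IE_3 order.
Valence configurations: Al²⁺ [Ne]3s¹, S²⁺ [Ne]3s²3p², Si²⁺ [Ne]3s².
Approximate IE_3 values (kJ/mol): Al 2745, S 3357, Si 3232, Be 14849.
Putting it together, IE_3: Al < Si < S < Be.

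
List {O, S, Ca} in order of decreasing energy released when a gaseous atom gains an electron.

S, O, Ca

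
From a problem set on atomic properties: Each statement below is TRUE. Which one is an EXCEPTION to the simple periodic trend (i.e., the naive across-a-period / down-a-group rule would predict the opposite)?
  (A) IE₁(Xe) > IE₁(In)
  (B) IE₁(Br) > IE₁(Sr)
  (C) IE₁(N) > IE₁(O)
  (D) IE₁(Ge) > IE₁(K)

(C)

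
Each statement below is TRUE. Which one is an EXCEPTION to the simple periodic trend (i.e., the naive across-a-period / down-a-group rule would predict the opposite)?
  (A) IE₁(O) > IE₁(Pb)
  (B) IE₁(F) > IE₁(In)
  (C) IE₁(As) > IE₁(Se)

(C)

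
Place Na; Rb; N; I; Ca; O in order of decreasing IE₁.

N is in period 2, group 15; O is in period 2, group 16; Na is in period 3, group 1; Ca is in period 4, group 2; Rb is in period 5, group 1; I is in period 5, group 17.
First ionization energy rises across a period (greater Z_eff holds electrons more tightly) and falls down a group (valence electrons are farther from the nucleus).
Here both period and group differ, so the two effects have to be weighed against each other.
Na > Rb: Na sits above Rb in group 1, so the down-group effect alone puts Na higher.
Ca > Na: the two effects oppose for this pair; the across-period effect wins (590 vs 496 kJ/mol).
I > Ca: the two effects oppose for this pair; the across-period effect wins (1008 vs 590 kJ/mol).
O > I: period and group pull opposite ways; the down-group shift dominates (1314 vs 1008 kJ/mol).
N > O: this pair runs against the simple trend — see the exception note.
Note the exception: N has a higher first ionization energy than O, contrary to the simple trend — pairing an electron in O's 2p⁴ costs repulsion energy, so O ionizes more easily than half-filled N (2p³).
Approximate values (kJ/mol): N 1402, O 1314, Na 496, Ca 590, Rb 403, I 1008.
So from highest to lowest: N > O > I > Ca > Na > Rb.

N > O > I > Ca > Na > Rb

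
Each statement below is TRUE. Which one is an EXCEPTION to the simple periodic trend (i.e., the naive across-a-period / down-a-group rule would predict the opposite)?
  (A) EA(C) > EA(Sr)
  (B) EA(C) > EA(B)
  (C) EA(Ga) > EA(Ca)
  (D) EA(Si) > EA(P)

(D)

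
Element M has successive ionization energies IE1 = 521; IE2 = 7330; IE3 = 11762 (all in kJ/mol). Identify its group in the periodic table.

Group 1

Look for the largest jump between consecutive ionization energies: IE2/IE1 ≈ 14.1, far larger than any earlier ratio.
That jump marks the point where a core electron is being removed. So the atom has 1 valence electron.
A main-group element with 1 valence electron is in group 1.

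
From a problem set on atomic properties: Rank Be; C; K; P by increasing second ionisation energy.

Be < P < C < K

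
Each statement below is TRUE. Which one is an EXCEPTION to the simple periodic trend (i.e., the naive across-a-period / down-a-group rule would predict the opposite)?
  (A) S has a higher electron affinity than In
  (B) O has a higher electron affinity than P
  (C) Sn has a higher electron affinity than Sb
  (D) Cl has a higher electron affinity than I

(C)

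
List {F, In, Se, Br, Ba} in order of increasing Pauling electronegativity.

F is in period 2, group 17; Se is in period 4, group 16; Br is in period 4, group 17; In is in period 5, group 13; Ba is in period 6, group 2.
Smaller atoms with higher effective nuclear charge are more electronegative.
Neither a single period nor a single group — weigh both effects.
In > Ba: relative to Ba, both the across-period and down-group shifts push In's electronegativity up.
Se > In: both effects reinforce here, so Se is clearly the higher of the two.
Br > Se: Br lies to the right of Se in period 4, so the across-period effect alone puts Br higher.
F > Br: they share group 17; the group trend gives F the larger value.
Approximate values (Pauling): F 3.98, Se 2.55, Br 2.96, In 1.78, Ba 0.89.
So from lowest to highest: Ba < In < Se < Br < F.

Ba, In, Se, Br, F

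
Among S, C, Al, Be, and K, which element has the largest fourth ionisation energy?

Be

IE_4 is the cost of taking one more electron from the +3 cation: S³⁺ still has 3 valence electrons; C³⁺ still has 1 valence electron; Al³⁺ is the bare [Ne] core; Be³⁺ is already 1 electron into the core; K³⁺ is already 2 electrons into the core.
Usually core removal costs more than valence removal, but here the competition is close: a tightly held n=2 valence electron can cost more to remove than an n=3 core electron, so the actual values have to decide it.
Valence configurations: S³⁺ [Ne]3s²3p¹, C³⁺ [He]2s¹.
Tabulated IE_4 (kJ/mol): S 4556, C 6223, Al 11577, Be 21007, K 5877.
Putting it together, IE_4: S < K < C < Al < Be.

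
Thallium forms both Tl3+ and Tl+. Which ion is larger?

Both ions have Z = 81 protons, but Tl3+ has lost more electrons, so its remaining electrons feel a larger effective nuclear charge per electron and are pulled in more tightly.
Higher positive charge → smaller ion, so Tl+ > Tl3+.

Tl+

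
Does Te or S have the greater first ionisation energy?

S

S is in period 3, group 16; Te is in period 5, group 16.
Across a period the outer electron is held more tightly (higher IE₁); down a group it sits in a higher shell, more shielded, and comes off more easily.
All are in group 16, so first ionization energy increases up the group.
So S has the greater first ionisation energy (S > Te).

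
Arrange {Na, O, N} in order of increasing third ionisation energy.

After 2 electrons have been removed, what remains? Na²⁺ is already 1 electron into the core; O²⁺ still has 4 valence electrons; N²⁺ still has 3 valence electrons.
Pulling an electron out of a noble-gas core costs far more than removing a remaining valence electron, so Na sits at the high end of IE_3.
Valence configurations: O²⁺ [He]2s²2p², N²⁺ [He]2s²2p¹.
The numbers (kJ/mol): Na 6910, O 5300, N 4578.
Overall IE_3 order: N < O < Na.

N < O < Na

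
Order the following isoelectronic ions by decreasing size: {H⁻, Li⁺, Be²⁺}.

All of these have 2 electrons, so size is governed by nuclear charge alone: the more protons, the stronger the pull on the same electron cloud, and the smaller the ion.
Nuclear charges: Be²⁺ (Z=4), Li⁺ (Z=3), H⁻ (Z=1).
Largest to smallest: H⁻ > Li⁺ > Be²⁺.

H⁻ > Li⁺ > Be²⁺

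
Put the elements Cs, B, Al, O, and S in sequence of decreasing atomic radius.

Cs > Al > S > B > O

B is in period 2, group 13; O is in period 2, group 16; Al is in period 3, group 13; S is in period 3, group 16; Cs is in period 6, group 1.
Radius decreases left→right (rising Z_eff, same n) and increases top→bottom (higher n).
Neither a single period nor a single group — weigh both effects.
B > O: B lies to the left of O in period 2, so the across-period effect alone puts B larger.
S > B: period and group pull opposite ways; the down-group shift dominates (103 vs 85 pm).
Al > S: Al lies to the left of S in period 3, so the across-period effect alone puts Al larger.
Cs > Al: relative to Al, both the across-period and down-group shifts push Cs's atomic radius up.
Tabulated atomic radius (pm): B 85, O 63, Al 126, S 103, Cs 232.
So from largest to smallest: Cs > Al > S > B > O.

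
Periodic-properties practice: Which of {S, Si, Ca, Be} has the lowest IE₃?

Si

IE_3 is the cost of taking one more electron from the +2 cation: S²⁺ still has 4 valence electrons; Si²⁺ still has 2 valence electrons; Ca²⁺ is the bare [Ar] core; Be²⁺ is the bare [He] core.
Breaking into a closed-shell core is much more expensive than removing a leftover valence electron — Ca and Be have the largest IE_3 here.
Valence configurations: S²⁺ [Ne]3s²3p², Si²⁺ [Ne]3s².
The numbers (kJ/mol): S 3357, Si 3232, Ca 4912, Be 14849.
Hence IE_3: Si < S < Ca < Be.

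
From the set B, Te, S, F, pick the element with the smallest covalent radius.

F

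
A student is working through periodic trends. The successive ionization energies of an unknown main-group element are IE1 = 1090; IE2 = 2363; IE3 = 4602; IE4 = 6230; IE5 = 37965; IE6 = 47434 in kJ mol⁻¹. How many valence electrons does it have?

4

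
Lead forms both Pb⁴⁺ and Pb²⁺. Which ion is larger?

Pb²⁺

Both ions have Z = 82 protons, but Pb⁴⁺ has lost more electrons, so its remaining electrons feel a larger effective nuclear charge per electron and are pulled in more tightly.
Higher positive charge → smaller ion, so Pb²⁺ > Pb⁴⁺.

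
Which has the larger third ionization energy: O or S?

Consider each +2 ion: O²⁺ still has 4 valence electrons; S²⁺ still has 4 valence electrons.
All are still removing valence electrons, so compare the +2 ions as you would atoms: IE_3 generally rises across a period (higher Z_eff) and falls down a group (larger shell), subject to the usual subshell exceptions.
Valence configurations: O²⁺ [He]2s²2p², S²⁺ [Ne]3s²3p².
Approximate IE_3 values (kJ/mol): O 5300, S 3357.
So the third ionization energies run S < O.

O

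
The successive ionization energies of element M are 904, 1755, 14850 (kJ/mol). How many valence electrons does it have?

Look for the largest jump between consecutive ionization energies: IE3/IE2 ≈ 8.5, far larger than any earlier ratio.
That jump marks the point where a core electron is being removed. So the atom has 2 valence electrons.

2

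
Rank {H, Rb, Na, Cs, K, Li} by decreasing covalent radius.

H is in period 1, group 1; Li is in period 2, group 1; Na is in period 3, group 1; K is in period 4, group 1; Rb is in period 5, group 1; Cs is in period 6, group 1.
Atomic radius shrinks across a period as nuclear charge pulls the same shell inward, and grows down a group as new shells are added.
All are in group 1, so atomic radius increases down the group.
So from largest to smallest: Cs > Rb > K > Na > Li > H.

Cs > Rb > K > Na > Li > H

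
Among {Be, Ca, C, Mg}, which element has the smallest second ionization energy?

The second ionization energy removes an electron from the +1 ion. For each element: Be⁺ still has 1 valence electron; Ca⁺ still has 1 valence electron; C⁺ still has 3 valence electrons; Mg⁺ still has 1 valence electron.
All are still removing valence electrons, so compare the +1 ions as you would atoms: IE_2 generally rises across a period (higher Z_eff) and falls down a group (larger shell), subject to the usual subshell exceptions.
Valence configurations: Be⁺ [He]2s¹, Ca⁺ [Ar]4s¹, C⁺ [He]2s²2p¹, Mg⁺ [Ne]3s¹.
Tabulated IE_2 (kJ/mol): Be 1757, Ca 1145, C 2353, Mg 1451.
Putting it together, IE_2: Ca < Mg < Be < C.

Ca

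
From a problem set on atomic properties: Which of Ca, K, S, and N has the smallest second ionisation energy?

After 1 electron has been removed, what remains? Ca⁺ still has 1 valence electron; K⁺ is the bare [Ar] core; S⁺ still has 5 valence electrons; N⁺ still has 4 valence electrons.
Pulling an electron out of a noble-gas core costs far more than removing a remaining valence electron, so K sits at the high end of IE_2.
Valence configurations: Ca⁺ [Ar]4s¹, S⁺ [Ne]3s²3p³, N⁺ [He]2s²2p².
The numbers (kJ/mol): Ca 1145, K 3052, S 2252, N 2856.
Putting it together, IE_2: Ca < S < N < K.

Ca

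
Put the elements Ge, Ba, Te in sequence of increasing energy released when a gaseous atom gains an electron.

Ba < Ge < Te

Adding an electron releases more energy for atoms nearer the top right (short of the noble gases).
Neither a single period nor a single group — weigh both effects.
Ge > Ba: both effects reinforce here, so Ge is clearly the higher of the two.
Te > Ge: period and group pull opposite ways; the across-period shift dominates (190 vs 119 kJ/mol).
For reference (kJ/mol): Ge 119, Te 190, Ba 14.
So from lowest to highest: Ba < Ge < Te.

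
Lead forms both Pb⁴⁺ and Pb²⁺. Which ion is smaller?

Pb⁴⁺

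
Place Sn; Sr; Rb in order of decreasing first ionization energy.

Rb is in period 5, group 1; Sr is in period 5, group 2; Sn is in period 5, group 14.
First ionization energy rises across a period (greater Z_eff holds electrons more tightly) and falls down a group (valence electrons are farther from the nucleus).
All lie in period 5, so first ionization energy increases left to right.
So from highest to lowest: Sn > Sr > Rb.

Sn > Sr > Rb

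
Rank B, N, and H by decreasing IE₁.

N > H > B

Across a period the outer electron is held more tightly (higher IE₁); down a group it sits in a higher shell, more shielded, and comes off more easily.
Here both period and group differ, so the two effects have to be weighed against each other.
H > B: period and group pull opposite ways; the down-group shift dominates (1312 vs 801 kJ/mol).
N > H: the two effects oppose for this pair; the across-period effect wins (1402 vs 1312 kJ/mol).
Approximate values (kJ/mol): H 1312, B 801, N 1402.
So from highest to lowest: N > H > B.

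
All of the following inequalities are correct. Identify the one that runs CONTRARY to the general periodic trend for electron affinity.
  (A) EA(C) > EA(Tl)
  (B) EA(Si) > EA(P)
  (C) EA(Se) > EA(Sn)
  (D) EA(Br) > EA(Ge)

(B)

The general trend: electron affinity increases across a period and decreases down a group.
(A) C (period 2, group 14) vs Tl (period 6, group 13): the stated order agrees with the simple trend.
(B) Si (period 3, group 14) vs P (period 3, group 15): the stated order contradicts the simple trend.
(C) Se (period 4, group 16) vs Sn (period 5, group 14): the stated order agrees with the simple trend.
(D) Br (period 4, group 17) vs Ge (period 4, group 14): the stated order agrees with the simple trend.
The exception is (B): adding an electron to P's half-filled 3p³ is unfavourable, so Si (3p²) has the more exothermic EA.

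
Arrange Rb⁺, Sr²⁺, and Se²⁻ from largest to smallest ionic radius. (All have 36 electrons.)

Se²⁻ > Rb⁺ > Sr²⁺

All of these have 36 electrons, so size is governed by nuclear charge alone: the more protons, the stronger the pull on the same electron cloud, and the smaller the ion.
Nuclear charges: Sr²⁺ (Z=38), Rb⁺ (Z=37), Se²⁻ (Z=34).
Largest to smallest: Se²⁻ > Rb⁺ > Sr²⁺.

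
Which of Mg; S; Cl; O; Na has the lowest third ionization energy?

S

IE_3 is the cost of taking one more electron from the +2 cation: Mg²⁺ is the bare [Ne] core; S²⁺ still has 4 valence electrons; Cl²⁺ still has 5 valence electrons; O²⁺ still has 4 valence electrons; Na²⁺ is already 1 electron into the core.
Breaking into a closed-shell core is much more expensive than removing a leftover valence electron — Na and Mg have the largest IE_3 here.
Valence configurations: S²⁺ [Ne]3s²3p², Cl²⁺ [Ne]3s²3p³, O²⁺ [He]2s²2p².
Tabulated IE_3 (kJ/mol): Mg 7733, S 3357, Cl 3822, O 5300, Na 6910.
Hence IE_3: S < Cl < O < Na < Mg.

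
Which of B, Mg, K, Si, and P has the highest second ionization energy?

K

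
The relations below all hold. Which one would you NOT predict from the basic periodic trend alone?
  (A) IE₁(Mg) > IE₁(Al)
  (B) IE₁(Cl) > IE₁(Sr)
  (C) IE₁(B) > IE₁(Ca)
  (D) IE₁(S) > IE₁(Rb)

(A)

The general trend: first ionisation energy increases across a period and decreases down a group.
(A) Mg (period 3, group 2) vs Al (period 3, group 13): the stated order contradicts the simple trend.
(B) Cl (period 3, group 17) vs Sr (period 5, group 2): the stated order agrees with the simple trend.
(C) B (period 2, group 13) vs Ca (period 4, group 2): the stated order agrees with the simple trend.
(D) S (period 3, group 16) vs Rb (period 5, group 1): the stated order agrees with the simple trend.
The exception is (A): Al's single 3p electron is easier to remove than one from Mg's filled 3s².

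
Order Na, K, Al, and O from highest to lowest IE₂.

Na > O > K > Al

IE_2 is the cost of taking one more electron from the +1 cation: Na⁺ is the bare [Ne] core; K⁺ is the bare [Ar] core; Al⁺ still has 2 valence electrons; O⁺ still has 5 valence electrons.
Usually core removal costs more than valence removal, but here the competition is close: a tightly held n=2 valence electron can cost more to remove than an n=3 core electron, so the actual values have to decide it.
Valence configurations: Al⁺ [Ne]3s², O⁺ [He]2s²2p³.
The numbers (kJ/mol): Na 4562, K 3052, Al 1817, O 3388.
Overall IE_2 order: Al < K < O < Na.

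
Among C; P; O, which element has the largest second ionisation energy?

IE_2 is the cost of taking one more electron from the +1 cation: C⁺ still has 3 valence electrons; P⁺ still has 4 valence electrons; O⁺ still has 5 valence electrons.
All are still removing valence electrons, so compare the +1 ions as you would atoms: IE_2 generally rises across a period (higher Z_eff) and falls down a group (larger shell), subject to the usual subshell exceptions.
Valence configurations: C⁺ [He]2s²2p¹, P⁺ [Ne]3s²3p², O⁺ [He]2s²2p³.
The numbers (kJ/mol): C 2353, P 1907, O 3388.
Hence IE_2: P < C < O.

O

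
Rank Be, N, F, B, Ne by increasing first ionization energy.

B < Be < N < F < Ne

Be is in period 2, group 2; B is in period 2, group 13; N is in period 2, group 15; F is in period 2, group 17; Ne is in period 2, group 18.
IE₁ increases left→right with effective nuclear charge and decreases top→bottom as the valence shell moves farther out.
All lie in period 2; the across-period trend (first ionization energy increases left to right) applies, with the exception below.
Note the exception: Be has a higher first ionization energy than B, contrary to the simple trend — removing B's lone 2p electron is easier than breaking Be's filled 2s².
Approximate values (kJ/mol): Be 900, B 801, N 1402, F 1681, Ne 2081.
So from lowest to highest: B < Be < N < F < Ne.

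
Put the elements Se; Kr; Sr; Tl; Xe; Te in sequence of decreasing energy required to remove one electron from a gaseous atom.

Kr > Xe > Se > Te > Tl > Sr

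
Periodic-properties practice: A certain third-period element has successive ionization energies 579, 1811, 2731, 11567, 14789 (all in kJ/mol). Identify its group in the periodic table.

Group 13

Look for the largest jump between consecutive ionization energies: IE4/IE3 ≈ 4.2, far larger than any earlier ratio.
That jump marks the point where a core electron is being removed. So the atom has 3 valence electrons.
A main-group element with 3 valence electrons is in group 13.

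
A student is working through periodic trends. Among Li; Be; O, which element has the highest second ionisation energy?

Li

IE_2 is the cost of taking one more electron from the +1 cation: Li⁺ is the bare [He] core; Be⁺ still has 1 valence electron; O⁺ still has 5 valence electrons.
Pulling an electron out of a noble-gas core costs far more than removing a remaining valence electron, so Li sits at the high end of IE_2.
Valence configurations: Be⁺ [He]2s¹, O⁺ [He]2s²2p³.
Tabulated IE_2 (kJ/mol): Li 7298, Be 1757, O 3388.
Hence IE_2: Be < O < Li.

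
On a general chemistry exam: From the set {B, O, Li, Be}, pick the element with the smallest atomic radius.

O

Li is in period 2, group 1; Be is in period 2, group 2; B is in period 2, group 13; O is in period 2, group 16.
Across a period the added protons contract the valence shell; down a group each new principal shell makes the atom larger.
All lie in period 2, so atomic radius increases right to left.
The smallest atomic radius among these belongs to O.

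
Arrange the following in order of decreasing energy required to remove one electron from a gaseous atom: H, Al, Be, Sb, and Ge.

H > Be > Sb > Ge > Al

H is in period 1, group 1; Be is in period 2, group 2; Al is in period 3, group 13; Ge is in period 4, group 14; Sb is in period 5, group 15.
Across a period the outer electron is held more tightly (higher IE₁); down a group it sits in a higher shell, more shielded, and comes off more easily.
These sit on a diagonal, where the across-period and down-group effects partly cancel.
Ge > Al: the two effects oppose for this pair; the across-period effect wins (762 vs 578 kJ/mol).
Sb > Ge: period and group pull opposite ways; the across-period shift dominates (831 vs 762 kJ/mol).
Be > Sb: the two effects oppose for this pair; the down-group effect wins (900 vs 831 kJ/mol).
H > Be: period and group pull opposite ways; the down-group shift dominates (1312 vs 900 kJ/mol).
Approximate values (kJ/mol): H 1312, Be 900, Al 578, Ge 762, Sb 831.
So from highest to lowest: H > Be > Sb > Ge > Al.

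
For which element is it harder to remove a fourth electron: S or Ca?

Ca

The fourth ionization energy removes an electron from the +3 ion. For each element: S³⁺ still has 3 valence electrons; Ca³⁺ is already 1 electron into the core.
Core electrons are held far more tightly than valence electrons, so Ca tops the IE_4 order.
Approximate IE_4 values (kJ/mol): S 4556, Ca 6491.
Hence IE_4: S < Ca.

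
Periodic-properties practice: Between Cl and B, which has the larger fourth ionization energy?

Consider each +3 ion: Cl³⁺ still has 4 valence electrons; B³⁺ is the bare [He] core.
Breaking into a closed-shell core is much more expensive than removing a leftover valence electron — B has the largest IE_4 here.
Approximate IE_4 values (kJ/mol): Cl 5159, B 25026.
Putting it together, IE_4: Cl < B.

B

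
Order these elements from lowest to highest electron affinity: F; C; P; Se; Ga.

C is in period 2, group 14; F is in period 2, group 17; P is in period 3, group 15; Ga is in period 4, group 13; Se is in period 4, group 16.
EA tends to increase across a period and decrease down a group, though the pattern is less regular than for IE or radius.
Here both period and group differ, so the two effects have to be weighed against each other.
P > Ga: both effects reinforce here, so P is clearly the higher of the two.
C > P: period and group pull opposite ways; the down-group shift dominates (122 vs 72 kJ/mol).
Se > C: the two effects oppose for this pair; the across-period effect wins (195 vs 122 kJ/mol).
F > Se: both effects reinforce here, so F is clearly the higher of the two.
Tabulated electron affinity (kJ/mol): C 122, F 328, P 72, Ga 29, Se 195.
So from lowest to highest: Ga < P < C < Se < F.

Ga, P, C, Se, F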